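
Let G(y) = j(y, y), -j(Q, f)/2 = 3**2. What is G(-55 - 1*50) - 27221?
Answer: -27239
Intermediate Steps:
j(Q, f) = -18 (j(Q, f) = -2*3**2 = -2*9 = -18)
G(y) = -18
G(-55 - 1*50) - 27221 = -18 - 27221 = -27239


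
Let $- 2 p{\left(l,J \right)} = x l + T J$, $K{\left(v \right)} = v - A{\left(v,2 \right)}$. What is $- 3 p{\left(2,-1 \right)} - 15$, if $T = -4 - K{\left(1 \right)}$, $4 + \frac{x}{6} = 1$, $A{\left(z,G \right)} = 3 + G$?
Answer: $-69$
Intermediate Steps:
$K{\left(v \right)} = -5 + v$ ($K{\left(v \right)} = v - \left(3 + 2\right) = v - 5 = -5 + v$)
$x = -18$ ($x = -24 + 6 \cdot 1 = -24 + 6 = -18$)
$T = 0$ ($T = -4 - \left(-5 + 1\right) = -4 - -4 = -4 + 4 = 0$)
$p{\left(l,J \right)} = 9 l$ ($p{\left(l,J \right)} = - \frac{- 18 l + 0 J}{2} = - \frac{- 18 l + 0}{2} = - \frac{\left(-18\right) l}{2} = 9 l$)
$- 3 p{\left(2,-1 \right)} - 15 = - 3 \cdot 9 \cdot 2 - 15 = \left(-3\right) 18 - 15 = -54 - 15 = -69$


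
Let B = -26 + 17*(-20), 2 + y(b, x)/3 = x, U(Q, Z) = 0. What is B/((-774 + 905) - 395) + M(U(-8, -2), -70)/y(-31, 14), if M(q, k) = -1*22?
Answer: 307/396 ≈ 0.77525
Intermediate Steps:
y(b, x) = -6 + 3*x
B = -366 (B = -26 - 340 = -366)
M(q, k) = -22
B/((-774 + 905) - 395) + M(U(-8, -2), -70)/y(-31, 14) = -366/((-774 + 905) - 395) - 22/(-6 + 3*14) = -366/(131 - 395) - 22/(-6 + 42) = -366/(-264) - 22/36 = -366*(-1/264) - 22*1/36 = 61/44 - 11/18 = 307/396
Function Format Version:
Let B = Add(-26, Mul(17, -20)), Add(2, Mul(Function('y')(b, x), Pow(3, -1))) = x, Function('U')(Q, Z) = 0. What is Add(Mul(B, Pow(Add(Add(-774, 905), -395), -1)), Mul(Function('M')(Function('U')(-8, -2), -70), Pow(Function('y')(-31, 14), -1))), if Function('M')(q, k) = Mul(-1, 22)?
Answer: Rational(307, 396) ≈ 0.77525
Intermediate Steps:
Function('y')(b, x) = Add(-6, Mul(3, x))
B = -366 (B = Add(-26, -340) = -366)
Function('M')(q, k) = -22
Add(Mul(B, Pow(Add(Add(-774, 905), -395), -1)), Mul(Function('M')(Function('U')(-8, -2), -70), Pow(Function('y')(-31, 14), -1))) = Add(Mul(-366, Pow(Add(Add(-774, 905), -395), -1)), Mul(-22, Pow(Add(-6, Mul(3, 14)), -1))) = Add(Mul(-366, Pow(Add(131, -395), -1)), Mul(-22, Pow(Add(-6, 42), -1))) = Add(Mul(-366, Pow(-264, -1)), Mul(-22, Pow(36, -1))) = Add(Mul(-366, Rational(-1, 264)), Mul(-22, Rational(1, 36))) = Add(Rational(61, 44), Rational(-11, 18)) = Rational(307, 396)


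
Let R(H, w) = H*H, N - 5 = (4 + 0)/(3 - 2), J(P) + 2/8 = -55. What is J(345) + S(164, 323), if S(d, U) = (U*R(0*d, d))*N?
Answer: -221/4 ≈ -55.250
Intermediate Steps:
J(P) = -221/4 (J(P) = -1/4 - 55 = -221/4)
N = 9 (N = 5 + (4 + 0)/(3 - 2) = 5 + 4/1 = 5 + 4*1 = 5 + 4 = 9)
R(H, w) = H**2
S(d, U) = 0 (S(d, U) = (U*(0*d)**2)*9 = (U*0**2)*9 = (U*0)*9 = 0*9 = 0)
J(345) + S(164, 323) = -221/4 + 0 = -221/4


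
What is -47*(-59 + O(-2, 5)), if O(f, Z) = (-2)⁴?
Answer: 2021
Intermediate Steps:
O(f, Z) = 16
-47*(-59 + O(-2, 5)) = -47*(-59 + 16) = -47*(-43) = 2021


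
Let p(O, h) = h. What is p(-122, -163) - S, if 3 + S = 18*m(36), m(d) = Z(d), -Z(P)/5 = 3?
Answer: 110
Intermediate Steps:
Z(P) = -15 (Z(P) = -5*3 = -15)
m(d) = -15
S = -273 (S = -3 + 18*(-15) = -3 - 270 = -273)
p(-122, -163) - S = -163 - 1*(-273) = -163 + 273 = 110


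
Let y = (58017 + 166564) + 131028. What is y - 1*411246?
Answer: -55637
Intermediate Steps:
y = 355609 (y = 224581 + 131028 = 355609)
y - 1*411246 = 355609 - 1*411246 = 355609 - 411246 = -55637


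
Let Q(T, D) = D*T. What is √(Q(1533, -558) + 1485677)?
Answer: √630263 ≈ 793.89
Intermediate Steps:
√(Q(1533, -558) + 1485677) = √(-558*1533 + 1485677) = √(-855414 + 1485677) = √630263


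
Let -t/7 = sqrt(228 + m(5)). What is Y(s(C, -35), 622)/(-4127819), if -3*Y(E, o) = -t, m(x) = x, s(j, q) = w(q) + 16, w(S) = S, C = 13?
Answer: 7*sqrt(233)/12383457 ≈ 8.6285e-6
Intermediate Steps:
s(j, q) = 16 + q (s(j, q) = q + 16 = 16 + q)
t = -7*sqrt(233) (t = -7*sqrt(228 + 5) = -7*sqrt(233) ≈ -106.85)
Y(E, o) = -7*sqrt(233)/3 (Y(E, o) = -(-1)*(-7*sqrt(233))/3 = -7*sqrt(233)/3)
Y(s(C, -35), 622)/(-4127819) = -7*sqrt(233)/3/(-4127819) = -7*sqrt(233)/3*(-1/4127819) = 7*sqrt(233)/12383457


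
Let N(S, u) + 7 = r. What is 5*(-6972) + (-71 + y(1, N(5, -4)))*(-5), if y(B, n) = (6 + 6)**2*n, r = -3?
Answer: -27305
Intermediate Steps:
N(S, u) = -10 (N(S, u) = -7 - 3 = -10)
y(B, n) = 144*n (y(B, n) = 12**2*n = 144*n)
5*(-6972) + (-71 + y(1, N(5, -4)))*(-5) = 5*(-6972) + (-71 + 144*(-10))*(-5) = -34860 + (-71 - 1440)*(-5) = -34860 - 1511*(-5) = -34860 + 7555 = -27305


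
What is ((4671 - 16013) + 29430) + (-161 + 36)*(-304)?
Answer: 56088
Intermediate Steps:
((4671 - 16013) + 29430) + (-161 + 36)*(-304) = (-11342 + 29430) - 125*(-304) = 18088 + 38000 = 56088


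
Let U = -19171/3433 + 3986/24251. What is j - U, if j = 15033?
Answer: 1252003848522/83253683 ≈ 15038.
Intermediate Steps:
U = -451231983/83253683 (U = -19171*1/3433 + 3986*(1/24251) = -19171/3433 + 3986/24251 = -451231983/83253683 ≈ -5.4200)
j - U = 15033 - 1*(-451231983/83253683) = 15033 + 451231983/83253683 = 1252003848522/83253683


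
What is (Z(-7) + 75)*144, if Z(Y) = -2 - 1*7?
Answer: 9504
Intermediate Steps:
Z(Y) = -9 (Z(Y) = -2 - 7 = -9)
(Z(-7) + 75)*144 = (-9 + 75)*144 = 66*144 = 9504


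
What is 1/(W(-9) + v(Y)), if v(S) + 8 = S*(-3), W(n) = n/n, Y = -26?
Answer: 1/71 ≈ 0.014085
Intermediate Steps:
W(n) = 1
v(S) = -8 - 3*S (v(S) = -8 + S*(-3) = -8 - 3*S)
1/(W(-9) + v(Y)) = 1/(1 + (-8 - 3*(-26))) = 1/(1 + (-8 + 78)) = 1/(1 + 70) = 1/71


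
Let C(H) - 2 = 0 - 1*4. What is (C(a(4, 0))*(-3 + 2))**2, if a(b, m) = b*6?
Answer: 4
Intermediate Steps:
a(b, m) = 6*b
C(H) = -2 (C(H) = 2 + (0 - 1*4) = 2 + (0 - 4) = 2 - 4 = -2)
(C(a(4, 0))*(-3 + 2))**2 = (-2*(-3 + 2))**2 = (-2*(-1))**2 = 2**2 = 4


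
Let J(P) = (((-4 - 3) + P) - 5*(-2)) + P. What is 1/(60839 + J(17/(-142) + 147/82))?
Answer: 2911/177120802 ≈ 1.6435e-5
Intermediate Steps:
J(P) = 3 + 2*P (J(P) = ((-7 + P) + 10) + P = (3 + P) + P = 3 + 2*P)
1/(60839 + J(17/(-142) + 147/82)) = 1/(60839 + (3 + 2*(17/(-142) + 147/82))) = 1/(60839 + (3 + 2*(17*(-1/142) + 147*(1/82)))) = 1/(60839 + (3 + 2*(-17/142 + 147/82))) = 1/(60839 + (3 + 2*(4870/2911))) = 1/(60839 + (3 + 9740/2911)) = 1/(60839 + 18473/2911) = 1/(177120802/2911) = 2911/177120802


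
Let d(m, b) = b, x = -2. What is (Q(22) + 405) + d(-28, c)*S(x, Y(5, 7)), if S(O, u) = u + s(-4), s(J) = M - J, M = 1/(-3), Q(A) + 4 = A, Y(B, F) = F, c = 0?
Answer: 423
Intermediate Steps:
Q(A) = -4 + A
M = -⅓ ≈ -0.33333
s(J) = -⅓ - J
S(O, u) = 11/3 + u (S(O, u) = u + (-⅓ - 1*(-4)) = u + (-⅓ + 4) = u + 11/3 = 11/3 + u)
(Q(22) + 405) + d(-28, c)*S(x, Y(5, 7)) = ((-4 + 22) + 405) + 0*(11/3 + 7) = (18 + 405) + 0*(32/3) = 423 + 0 = 423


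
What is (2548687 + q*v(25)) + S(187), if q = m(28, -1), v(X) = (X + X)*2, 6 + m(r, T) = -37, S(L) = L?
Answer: 2544574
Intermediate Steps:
m(r, T) = -43 (m(r, T) = -6 - 37 = -43)
v(X) = 4*X (v(X) = (2*X)*2 = 4*X)
q = -43
(2548687 + q*v(25)) + S(187) = (2548687 - 172*25) + 187 = (2548687 - 43*100) + 187 = (2548687 - 4300) + 187 = 2544387 + 187 = 2544574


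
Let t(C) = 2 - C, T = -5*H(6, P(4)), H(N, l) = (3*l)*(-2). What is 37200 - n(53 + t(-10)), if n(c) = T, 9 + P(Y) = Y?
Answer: 37350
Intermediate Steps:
P(Y) = -9 + Y
H(N, l) = -6*l
T = -150 (T = -(-30)*(-9 + 4) = -(-30)*(-5) = -5*30 = -150)
n(c) = -150
37200 - n(53 + t(-10)) = 37200 - 1*(-150) = 37200 + 150 = 37350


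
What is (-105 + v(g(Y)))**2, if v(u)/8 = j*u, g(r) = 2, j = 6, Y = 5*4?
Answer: 81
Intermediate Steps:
Y = 20
v(u) = 48*u (v(u) = 8*(6*u) = 48*u)
(-105 + v(g(Y)))**2 = (-105 + 48*2)**2 = (-105 + 96)**2 = (-9)**2 = 81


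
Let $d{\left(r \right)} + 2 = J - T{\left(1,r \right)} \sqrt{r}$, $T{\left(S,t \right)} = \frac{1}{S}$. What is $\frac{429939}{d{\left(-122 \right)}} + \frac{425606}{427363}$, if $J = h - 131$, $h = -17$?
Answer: $- \frac{13775687534809}{4833902893} + \frac{429939 i \sqrt{122}}{22622} \approx -2849.8 + 209.92 i$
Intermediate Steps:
$J = -148$ ($J = -17 - 131 = -148$)
$d{\left(r \right)} = -150 - \sqrt{r}$ ($d{\left(r \right)} = -2 - \left(148 + \frac{\sqrt{r}}{1}\right) = -2 - \left(148 + 1 \sqrt{r}\right) = -2 - \left(148 + \sqrt{r}\right) = -150 - \sqrt{r}$)
$\frac{429939}{d{\left(-122 \right)}} + \frac{425606}{427363} = \frac{429939}{-150 - \sqrt{-122}} + \frac{425606}{427363} = \frac{429939}{-150 - i \sqrt{122}} + 425606 \cdot \frac{1}{427363} = \frac{429939}{-150 - i \sqrt{122}} + \frac{425606}{427363} = \frac{425606}{427363} + \frac{429939}{-150 - i \sqrt{122}}$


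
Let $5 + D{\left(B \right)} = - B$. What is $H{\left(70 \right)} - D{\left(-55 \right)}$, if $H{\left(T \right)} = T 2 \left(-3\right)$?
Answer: $-470$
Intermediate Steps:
$D{\left(B \right)} = -5 - B$
$H{\left(T \right)} = - 6 T$ ($H{\left(T \right)} = 2 T \left(-3\right) = - 6 T$)
$H{\left(70 \right)} - D{\left(-55 \right)} = \left(-6\right) 70 - \left(-5 - -55\right) = -420 - \left(-5 + 55\right) = -420 - 50 = -470$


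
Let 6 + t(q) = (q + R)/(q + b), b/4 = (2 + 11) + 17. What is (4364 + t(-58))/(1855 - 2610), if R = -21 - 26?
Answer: -270091/46810 ≈ -5.7699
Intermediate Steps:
R = -47
b = 120 (b = 4*((2 + 11) + 17) = 4*(13 + 17) = 4*30 = 120)
t(q) = -6 + (-47 + q)/(120 + q) (t(q) = -6 + (q - 47)/(q + 120) = -6 + (-47 + q)/(120 + q))
(4364 + t(-58))/(1855 - 2610) = (4364 + (-767 - 5*(-58))/(120 - 58))/(1855 - 2610) = (4364 + (-767 + 290)/62)/(-755) = (4364 + (1/62)*(-477))*(-1/755) = (4364 - 477/62)*(-1/755) = (270091/62)*(-1/755) = -270091/46810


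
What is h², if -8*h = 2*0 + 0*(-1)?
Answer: 0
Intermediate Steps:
h = 0 (h = -(2*0 + 0*(-1))/8 = -(0 + 0)/8 = -⅛*0 = 0)
h² = 0² = 0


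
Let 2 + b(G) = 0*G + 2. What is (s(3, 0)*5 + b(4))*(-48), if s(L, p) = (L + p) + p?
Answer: -720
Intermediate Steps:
s(L, p) = L + 2*p
b(G) = 0 (b(G) = -2 + (0*G + 2) = -2 + (0 + 2) = -2 + 2 = 0)
(s(3, 0)*5 + b(4))*(-48) = ((3 + 2*0)*5 + 0)*(-48) = ((3 + 0)*5 + 0)*(-48) = (3*5 + 0)*(-48) = (15 + 0)*(-48) = 15*(-48) = -720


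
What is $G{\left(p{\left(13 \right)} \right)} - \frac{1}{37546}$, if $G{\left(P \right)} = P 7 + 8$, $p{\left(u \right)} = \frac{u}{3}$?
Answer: $\frac{4317787}{112638} \approx 38.333$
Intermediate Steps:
$p{\left(u \right)} = \frac{u}{3}$ ($p{\left(u \right)} = u \frac{1}{3} = \frac{u}{3}$)
$G{\left(P \right)} = 8 + 7 P$ ($G{\left(P \right)} = 7 P + 8 = 8 + 7 P$)
$G{\left(p{\left(13 \right)} \right)} - \frac{1}{37546} = \left(8 + 7 \cdot \frac{1}{3} \cdot 13\right) - \frac{1}{37546} = \left(8 + 7 \cdot \frac{13}{3}\right) - \frac{1}{37546} = \left(8 + \frac{91}{3}\right) - \frac{1}{37546} = \frac{115}{3} - \frac{1}{37546} = \frac{4317787}{112638}$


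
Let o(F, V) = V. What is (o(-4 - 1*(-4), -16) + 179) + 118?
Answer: 281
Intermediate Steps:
(o(-4 - 1*(-4), -16) + 179) + 118 = (-16 + 179) + 118 = 163 + 118 = 281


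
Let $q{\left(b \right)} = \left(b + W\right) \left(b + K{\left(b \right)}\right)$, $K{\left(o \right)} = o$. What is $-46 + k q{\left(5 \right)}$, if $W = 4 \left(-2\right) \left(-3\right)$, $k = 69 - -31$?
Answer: $28954$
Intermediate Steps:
$k = 100$ ($k = 69 + 31 = 100$)
$W = 24$ ($W = \left(-8\right) \left(-3\right) = 24$)
$q{\left(b \right)} = 2 b \left(24 + b\right)$ ($q{\left(b \right)} = \left(b + 24\right) \left(b + b\right) = \left(24 + b\right) 2 b = 2 b \left(24 + b\right)$)
$-46 + k q{\left(5 \right)} = -46 + 100 \cdot 2 \cdot 5 \left(24 + 5\right) = -46 + 100 \cdot 2 \cdot 5 \cdot 29 = -46 + 100 \cdot 290 = -46 + 29000 = 28954$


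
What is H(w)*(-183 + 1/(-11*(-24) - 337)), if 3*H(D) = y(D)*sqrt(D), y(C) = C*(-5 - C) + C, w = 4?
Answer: 855040/219 ≈ 3904.3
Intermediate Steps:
y(C) = C + C*(-5 - C)
H(D) = -D**(3/2)*(4 + D)/3 (H(D) = ((-D*(4 + D))*sqrt(D))/3 = (-D**(3/2)*(4 + D))/3 = -D**(3/2)*(4 + D)/3)
H(w)*(-183 + 1/(-11*(-24) - 337)) = (4**(3/2)*(-4 - 1*4)/3)*(-183 + 1/(-11*(-24) - 337)) = ((1/3)*8*(-4 - 4))*(-183 + 1/(264 - 337)) = ((1/3)*8*(-8))*(-183 + 1/(-73)) = -64*(-183 - 1/73)/3 = -64/3*(-13360/73) = 855040/219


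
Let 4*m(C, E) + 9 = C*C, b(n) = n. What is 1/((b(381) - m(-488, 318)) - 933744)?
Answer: -4/3971587 ≈ -1.0072e-6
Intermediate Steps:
m(C, E) = -9/4 + C²/4 (m(C, E) = -9/4 + (C*C)/4 = -9/4 + C²/4)
1/((b(381) - m(-488, 318)) - 933744) = 1/((381 - (-9/4 + (¼)*(-488)²)) - 933744) = 1/((381 - (-9/4 + (¼)*238144)) - 933744) = 1/((381 - (-9/4 + 59536)) - 933744) = 1/((381 - 1*238135/4) - 933744) = 1/((381 - 238135/4) - 933744) = 1/(-236611/4 - 933744) = 1/(-3971587/4) = -4/3971587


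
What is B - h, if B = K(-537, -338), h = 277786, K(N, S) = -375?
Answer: -278161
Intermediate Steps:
B = -375
B - h = -375 - 1*277786 = -375 - 277786 = -278161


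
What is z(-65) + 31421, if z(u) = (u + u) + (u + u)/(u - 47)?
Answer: 1752361/56 ≈ 31292.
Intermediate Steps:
z(u) = 2*u + 2*u/(-47 + u) (z(u) = 2*u + (2*u)/(-47 + u) = 2*u + 2*u/(-47 + u))
z(-65) + 31421 = 2*(-65)*(-46 - 65)/(-47 - 65) + 31421 = 2*(-65)*(-111)/(-112) + 31421 = 2*(-65)*(-1/112)*(-111) + 31421 = -7215/56 + 31421 = 1752361/56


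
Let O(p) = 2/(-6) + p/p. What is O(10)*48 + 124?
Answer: 156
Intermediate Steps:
O(p) = ⅔ (O(p) = 2*(-⅙) + 1 = -⅓ + 1 = ⅔)
O(10)*48 + 124 = (⅔)*48 + 124 = 32 + 124 = 156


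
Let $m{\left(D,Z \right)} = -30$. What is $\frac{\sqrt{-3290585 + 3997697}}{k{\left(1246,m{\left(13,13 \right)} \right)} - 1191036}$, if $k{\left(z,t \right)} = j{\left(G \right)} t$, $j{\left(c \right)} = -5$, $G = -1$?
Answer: $- \frac{\sqrt{19642}}{198481} \approx -0.00070611$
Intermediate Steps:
$k{\left(z,t \right)} = - 5 t$
$\frac{\sqrt{-3290585 + 3997697}}{k{\left(1246,m{\left(13,13 \right)} \right)} - 1191036} = \frac{\sqrt{-3290585 + 3997697}}{\left(-5\right) \left(-30\right) - 1191036} = \frac{\sqrt{707112}}{150 - 1191036} = \frac{6 \sqrt{19642}}{-1190886} = 6 \sqrt{19642} \left(- \frac{1}{1190886}\right) = - \frac{\sqrt{19642}}{198481}$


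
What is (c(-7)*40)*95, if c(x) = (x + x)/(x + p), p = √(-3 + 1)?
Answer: 372400/51 + 53200*I*√2/51 ≈ 7302.0 + 1475.2*I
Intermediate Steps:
p = I*√2 (p = √(-2) = I*√2 ≈ 1.4142*I)
c(x) = 2*x/(x + I*√2) (c(x) = (x + x)/(x + I*√2) = (2*x)/(x + I*√2) = 2*x/(x + I*√2))
(c(-7)*40)*95 = ((2*(-7)/(-7 + I*√2))*40)*95 = (-14/(-7 + I*√2)*40)*95 = -560/(-7 + I*√2)*95 = -53200/(-7 + I*√2)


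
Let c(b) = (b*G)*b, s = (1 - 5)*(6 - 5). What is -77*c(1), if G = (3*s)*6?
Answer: 5544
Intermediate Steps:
s = -4 (s = -4*1 = -4)
G = -72 (G = (3*(-4))*6 = -12*6 = -72)
c(b) = -72*b² (c(b) = (b*(-72))*b = (-72*b)*b = -72*b²)
-77*c(1) = -(-5544)*1² = -(-5544) = -77*(-72) = 5544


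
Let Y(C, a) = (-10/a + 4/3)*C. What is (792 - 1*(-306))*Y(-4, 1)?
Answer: 38064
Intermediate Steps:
Y(C, a) = C*(4/3 - 10/a) (Y(C, a) = (-10/a + 4*(⅓))*C = (-10/a + 4/3)*C = (4/3 - 10/a)*C = C*(4/3 - 10/a))
(792 - 1*(-306))*Y(-4, 1) = (792 - 1*(-306))*((4/3)*(-4) - 10*(-4)/1) = (792 + 306)*(-16/3 - 10*(-4)*1) = 1098*(-16/3 + 40) = 1098*(104/3) = 38064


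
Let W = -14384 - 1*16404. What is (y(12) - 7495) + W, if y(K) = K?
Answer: -38271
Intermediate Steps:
W = -30788 (W = -14384 - 16404 = -30788)
(y(12) - 7495) + W = (12 - 7495) - 30788 = -7483 - 30788 = -38271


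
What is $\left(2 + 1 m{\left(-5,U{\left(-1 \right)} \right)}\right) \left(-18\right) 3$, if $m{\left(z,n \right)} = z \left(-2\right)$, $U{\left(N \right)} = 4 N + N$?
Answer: $-648$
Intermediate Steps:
$U{\left(N \right)} = 5 N$
$m{\left(z,n \right)} = - 2 z$
$\left(2 + 1 m{\left(-5,U{\left(-1 \right)} \right)}\right) \left(-18\right) 3 = \left(2 + 1 \left(\left(-2\right) \left(-5\right)\right)\right) \left(-18\right) 3 = \left(2 + 1 \cdot 10\right) \left(-18\right) 3 = \left(2 + 10\right) \left(-18\right) 3 = 12 \left(-18\right) 3 = \left(-216\right) 3 = -648$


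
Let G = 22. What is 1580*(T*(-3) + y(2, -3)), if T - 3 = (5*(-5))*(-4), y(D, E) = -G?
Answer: -522980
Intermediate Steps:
y(D, E) = -22 (y(D, E) = -1*22 = -22)
T = 103 (T = 3 + (5*(-5))*(-4) = 3 - 25*(-4) = 3 + 100 = 103)
1580*(T*(-3) + y(2, -3)) = 1580*(103*(-3) - 22) = 1580*(-309 - 22) = 1580*(-331) = -522980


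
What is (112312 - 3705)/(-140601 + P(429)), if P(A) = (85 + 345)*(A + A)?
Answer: 108607/228339 ≈ 0.47564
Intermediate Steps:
P(A) = 860*A (P(A) = 430*(2*A) = 860*A)
(112312 - 3705)/(-140601 + P(429)) = (112312 - 3705)/(-140601 + 860*429) = 108607/(-140601 + 368940) = 108607/228339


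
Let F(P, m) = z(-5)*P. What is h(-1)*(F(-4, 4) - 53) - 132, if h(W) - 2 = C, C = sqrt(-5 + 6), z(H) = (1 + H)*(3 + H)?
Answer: -387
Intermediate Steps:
C = 1 (C = sqrt(1) = 1)
F(P, m) = 8*P (F(P, m) = (3 + (-5)**2 + 4*(-5))*P = (3 + 25 - 20)*P = 8*P)
h(W) = 3 (h(W) = 2 + 1 = 3)
h(-1)*(F(-4, 4) - 53) - 132 = 3*(8*(-4) - 53) - 132 = 3*(-32 - 53) - 132 = 3*(-85) - 132 = -255 - 132 = -387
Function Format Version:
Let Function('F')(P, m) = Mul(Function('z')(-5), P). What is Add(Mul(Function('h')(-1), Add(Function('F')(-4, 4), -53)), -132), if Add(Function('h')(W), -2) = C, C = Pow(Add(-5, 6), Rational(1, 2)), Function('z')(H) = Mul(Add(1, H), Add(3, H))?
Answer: -387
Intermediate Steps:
C = 1 (C = Pow(1, Rational(1, 2)) = 1)
Function('F')(P, m) = Mul(8, P) (Function('F')(P, m) = Mul(Add(3, Pow(-5, 2), Mul(4, -5)), P) = Mul(Add(3, 25, -20), P) = Mul(8, P))
Function('h')(W) = 3 (Function('h')(W) = Add(2, 1) = 3)
Add(Mul(Function('h')(-1), Add(Function('F')(-4, 4), -53)), -132) = Add(Mul(3, Add(Mul(8, -4), -53)), -132) = Add(Mul(3, Add(-32, -53)), -132) = Add(Mul(3, -85), -132) = Add(-255, -132) = -387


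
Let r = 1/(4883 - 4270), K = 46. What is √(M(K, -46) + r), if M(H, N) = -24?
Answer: I*√9017843/613 ≈ 4.8988*I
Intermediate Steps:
r = 1/613 ≈ 0.0016313
√(M(K, -46) + r) = √(-24 + 1/613) = √(-14711/613) = I*√9017843/613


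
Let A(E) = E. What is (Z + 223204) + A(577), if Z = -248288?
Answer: -24507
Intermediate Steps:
(Z + 223204) + A(577) = (-248288 + 223204) + 577 = -25084 + 577 = -24507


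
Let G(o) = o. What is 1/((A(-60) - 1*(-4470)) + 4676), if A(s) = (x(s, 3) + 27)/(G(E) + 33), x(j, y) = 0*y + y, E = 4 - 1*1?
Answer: 6/54881 ≈ 0.00010933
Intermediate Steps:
E = 3 (E = 4 - 1 = 3)
x(j, y) = y (x(j, y) = 0 + y = y)
A(s) = ⅚ (A(s) = (3 + 27)/(3 + 33) = 30/36 = 30*(1/36) = ⅚)
1/((A(-60) - 1*(-4470)) + 4676) = 1/((⅚ - 1*(-4470)) + 4676) = 1/((⅚ + 4470) + 4676) = 1/(26825/6 + 4676) = 1/(54881/6) = 6/54881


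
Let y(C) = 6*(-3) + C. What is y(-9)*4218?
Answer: -113886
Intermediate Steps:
y(C) = -18 + C
y(-9)*4218 = (-18 - 9)*4218 = -27*4218 = -113886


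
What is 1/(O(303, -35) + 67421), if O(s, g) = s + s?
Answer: 1/68027 ≈ 1.4700e-5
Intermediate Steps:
O(s, g) = 2*s
1/(O(303, -35) + 67421) = 1/(2*303 + 67421) = 1/(606 + 67421) = 1/68027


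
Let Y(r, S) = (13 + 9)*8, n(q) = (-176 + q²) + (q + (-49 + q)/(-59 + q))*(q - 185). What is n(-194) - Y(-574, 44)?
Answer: 27942833/253 ≈ 1.1045e+5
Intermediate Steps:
n(q) = -176 + q² + (-185 + q)*(q + (-49 + q)/(-59 + q)) (n(q) = (-176 + q²) + (q + (-49 + q)/(-59 + q))*(-185 + q) = (-176 + q²) + (-185 + q)*(q + (-49 + q)/(-59 + q)) = -176 + q² + (-185 + q)*(q + (-49 + q)/(-59 + q)))
Y(r, S) = 176 (Y(r, S) = 22*8 = 176)
n(-194) - Y(-574, 44) = (19449 - 302*(-194)² + 2*(-194)³ + 10505*(-194))/(-59 - 194) - 1*176 = (19449 - 302*37636 + 2*(-7301384) - 2037970)/(-253) - 176 = -(19449 - 11366072 - 14602768 - 2037970)/253 - 176 = -1/253*(-27987361) - 176 = 27987361/253 - 176 = 27942833/253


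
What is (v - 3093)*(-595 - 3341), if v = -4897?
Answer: 31448640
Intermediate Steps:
(v - 3093)*(-595 - 3341) = (-4897 - 3093)*(-595 - 3341) = -7990*(-3936) = 31448640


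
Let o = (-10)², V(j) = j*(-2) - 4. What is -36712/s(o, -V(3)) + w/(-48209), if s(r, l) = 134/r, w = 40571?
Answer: -88495158657/3230003 ≈ -27398.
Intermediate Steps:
V(j) = -4 - 2*j (V(j) = -2*j - 4 = -4 - 2*j)
o = 100
-36712/s(o, -V(3)) + w/(-48209) = -36712/(134/100) + 40571/(-48209) = -36712/(134*(1/100)) + 40571*(-1/48209) = -36712/67/50 - 40571/48209 = -36712*50/67 - 40571/48209 = -1835600/67 - 40571/48209 = -88495158657/3230003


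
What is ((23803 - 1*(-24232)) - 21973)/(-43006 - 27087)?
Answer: -26062/70093 ≈ -0.37182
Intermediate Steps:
((23803 - 1*(-24232)) - 21973)/(-43006 - 27087) = ((23803 + 24232) - 21973)/(-70093) = (48035 - 21973)*(-1/70093) = 26062*(-1/70093) = -26062/70093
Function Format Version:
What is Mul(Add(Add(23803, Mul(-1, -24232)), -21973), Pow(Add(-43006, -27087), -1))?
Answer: Rational(-26062, 70093) ≈ -0.37182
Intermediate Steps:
Mul(Add(Add(23803, Mul(-1, -24232)), -21973), Pow(Add(-43006, -27087), -1)) = Mul(Add(Add(23803, 24232), -21973), Pow(-70093, -1)) = Mul(Add(48035, -21973), Rational(-1, 70093)) = Mul(26062, Rational(-1, 70093)) = Rational(-26062, 70093)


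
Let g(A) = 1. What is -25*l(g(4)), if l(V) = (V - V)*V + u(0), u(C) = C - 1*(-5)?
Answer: -125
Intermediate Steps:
u(C) = 5 + C (u(C) = C + 5 = 5 + C)
l(V) = 5 (l(V) = (V - V)*V + (5 + 0) = 0*V + 5 = 0 + 5 = 5)
-25*l(g(4)) = -25*5 = -125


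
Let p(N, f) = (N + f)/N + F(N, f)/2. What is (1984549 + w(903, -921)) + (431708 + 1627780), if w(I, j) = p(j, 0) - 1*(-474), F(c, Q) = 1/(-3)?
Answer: 24267071/6 ≈ 4.0445e+6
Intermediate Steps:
F(c, Q) = -⅓
p(N, f) = -⅙ + (N + f)/N (p(N, f) = (N + f)/N - ⅓/2 = (N + f)/N - ⅓*½ = (N + f)/N - ⅙ = -⅙ + (N + f)/N)
w(I, j) = 2849/6 (w(I, j) = (⅚ + 0/j) - 1*(-474) = (⅚ + 0) + 474 = ⅚ + 474 = 2849/6)
(1984549 + w(903, -921)) + (431708 + 1627780) = (1984549 + 2849/6) + (431708 + 1627780) = 11910143/6 + 2059488 = 24267071/6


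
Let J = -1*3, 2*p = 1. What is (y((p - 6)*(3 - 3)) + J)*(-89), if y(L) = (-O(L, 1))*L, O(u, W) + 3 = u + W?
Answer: 267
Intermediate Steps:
p = 1/2 (p = (1/2)*1 = 1/2 ≈ 0.50000)
J = -3
O(u, W) = -3 + W + u (O(u, W) = -3 + (u + W) = -3 + (W + u) = -3 + W + u)
y(L) = L*(2 - L) (y(L) = (-(-3 + 1 + L))*L = (-(-2 + L))*L = (2 - L)*L = L*(2 - L))
(y((p - 6)*(3 - 3)) + J)*(-89) = (((1/2 - 6)*(3 - 3))*(2 - (1/2 - 6)*(3 - 3)) - 3)*(-89) = ((-11/2*0)*(2 - (-11)*0/2) - 3)*(-89) = (0*(2 - 1*0) - 3)*(-89) = (0*(2 + 0) - 3)*(-89) = (0*2 - 3)*(-89) = (0 - 3)*(-89) = -3*(-89) = 267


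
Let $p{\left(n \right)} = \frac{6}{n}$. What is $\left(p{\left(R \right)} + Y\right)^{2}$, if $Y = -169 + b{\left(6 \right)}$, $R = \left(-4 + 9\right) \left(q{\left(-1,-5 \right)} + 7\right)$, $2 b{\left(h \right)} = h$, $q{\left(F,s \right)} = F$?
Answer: $\frac{687241}{25} \approx 27490.0$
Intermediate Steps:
$b{\left(h \right)} = \frac{h}{2}$
$R = 30$ ($R = \left(-4 + 9\right) \left(-1 + 7\right) = 5 \cdot 6 = 30$)
$Y = -166$ ($Y = -169 + \frac{1}{2} \cdot 6 = -169 + 3 = -166$)
$\left(p{\left(R \right)} + Y\right)^{2} = \left(\frac{6}{30} - 166\right)^{2} = \left(6 \cdot \frac{1}{30} - 166\right)^{2} = \left(\frac{1}{5} - 166\right)^{2} = \left(- \frac{829}{5}\right)^{2} = \frac{687241}{25}$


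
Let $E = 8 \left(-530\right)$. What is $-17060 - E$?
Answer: $-12820$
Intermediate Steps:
$E = -4240$
$-17060 - E = -17060 - -4240 = -17060 + 4240 = -12820$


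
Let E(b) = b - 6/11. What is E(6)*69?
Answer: 4140/11 ≈ 376.36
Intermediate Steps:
E(b) = -6/11 + b (E(b) = b - 6/11 = -6/11 + b)
E(6)*69 = (-6/11 + 6)*69 = (60/11)*69 = 4140/11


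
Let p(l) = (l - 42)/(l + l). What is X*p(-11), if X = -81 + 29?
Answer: -1378/11 ≈ -125.27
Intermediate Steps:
p(l) = (-42 + l)/(2*l) (p(l) = (-42 + l)/((2*l)) = (-42 + l)*(1/(2*l)) = (-42 + l)/(2*l))
X = -52
X*p(-11) = -26*(-42 - 11)/(-11) = -26*(-1)*(-53)/11 = -52*53/22 = -1378/11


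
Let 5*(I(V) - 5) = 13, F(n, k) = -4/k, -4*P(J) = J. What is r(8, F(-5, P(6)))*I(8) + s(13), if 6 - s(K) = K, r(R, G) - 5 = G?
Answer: 769/15 ≈ 51.267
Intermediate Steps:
P(J) = -J/4
r(R, G) = 5 + G
I(V) = 38/5 (I(V) = 5 + (⅕)*13 = 5 + 13/5 = 38/5)
s(K) = 6 - K
r(8, F(-5, P(6)))*I(8) + s(13) = (5 - 4/((-¼*6)))*(38/5) + (6 - 1*13) = (5 - 4/(-3/2))*(38/5) + (6 - 13) = (5 - 4*(-⅔))*(38/5) - 7 = (5 + 8/3)*(38/5) - 7 = (23/3)*(38/5) - 7 = 874/15 - 7 = 769/15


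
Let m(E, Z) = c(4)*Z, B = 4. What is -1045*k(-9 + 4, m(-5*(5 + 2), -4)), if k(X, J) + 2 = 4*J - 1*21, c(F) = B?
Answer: 90915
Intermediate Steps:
c(F) = 4
m(E, Z) = 4*Z
k(X, J) = -23 + 4*J (k(X, J) = -2 + (4*J - 1*21) = -2 + (4*J - 21) = -2 + (-21 + 4*J) = -23 + 4*J)
-1045*k(-9 + 4, m(-5*(5 + 2), -4)) = -1045*(-23 + 4*(4*(-4))) = -1045*(-23 + 4*(-16)) = -1045*(-23 - 64) = -1045*(-87) = 90915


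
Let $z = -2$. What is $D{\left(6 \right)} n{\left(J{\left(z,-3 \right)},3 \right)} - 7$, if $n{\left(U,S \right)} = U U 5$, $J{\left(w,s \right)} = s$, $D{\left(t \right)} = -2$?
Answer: $-97$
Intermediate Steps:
$n{\left(U,S \right)} = 5 U^{2}$ ($n{\left(U,S \right)} = U^{2} \cdot 5 = 5 U^{2}$)
$D{\left(6 \right)} n{\left(J{\left(z,-3 \right)},3 \right)} - 7 = - 2 \cdot 5 \left(-3\right)^{2} - 7 = - 2 \cdot 5 \cdot 9 - 7 = \left(-2\right) 45 - 7 = -90 - 7 = -97$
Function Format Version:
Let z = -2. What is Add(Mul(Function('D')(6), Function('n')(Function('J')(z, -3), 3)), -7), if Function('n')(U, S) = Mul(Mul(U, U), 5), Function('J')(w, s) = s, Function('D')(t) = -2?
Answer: -97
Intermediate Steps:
Function('n')(U, S) = Mul(5, Pow(U, 2)) (Function('n')(U, S) = Mul(Pow(U, 2), 5) = Mul(5, Pow(U, 2)))
Add(Mul(Function('D')(6), Function('n')(Function('J')(z, -3), 3)), -7) = Add(Mul(-2, Mul(5, Pow(-3, 2))), -7) = Add(Mul(-2, Mul(5, 9)), -7) = Add(Mul(-2, 45), -7) = Add(-90, -7) = -97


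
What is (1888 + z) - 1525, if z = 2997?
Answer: 3360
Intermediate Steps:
(1888 + z) - 1525 = (1888 + 2997) - 1525 = 4885 - 1525 = 3360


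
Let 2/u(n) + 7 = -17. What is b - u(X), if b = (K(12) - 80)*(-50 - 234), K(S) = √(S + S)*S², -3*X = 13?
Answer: 272641/12 - 81792*√6 ≈ -1.7763e+5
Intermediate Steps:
X = -13/3 (X = -⅓*13 = -13/3 ≈ -4.3333)
K(S) = √2*S^(5/2) (K(S) = √(2*S)*S² = (√2*√S)*S² = √2*S^(5/2))
u(n) = -1/12 (u(n) = 2/(-7 - 17) = 2/(-24) = 2*(-1/24) = -1/12)
b = 22720 - 81792*√6 (b = (√2*12^(5/2) - 80)*(-50 - 234) = (√2*(288*√3) - 80)*(-284) = (288*√6 - 80)*(-284) = (-80 + 288*√6)*(-284) = 22720 - 81792*√6 ≈ -1.7763e+5)
b - u(X) = (22720 - 81792*√6) - 1*(-1/12) = (22720 - 81792*√6) + 1/12 = 272641/12 - 81792*√6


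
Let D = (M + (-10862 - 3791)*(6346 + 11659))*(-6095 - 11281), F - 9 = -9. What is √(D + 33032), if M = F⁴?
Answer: 2*√1146065647418 ≈ 2.1411e+6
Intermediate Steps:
F = 0 (F = 9 - 9 = 0)
M = 0 (M = 0⁴ = 0)
D = 4584262556640 (D = (0 + (-10862 - 3791)*(6346 + 11659))*(-6095 - 11281) = (0 - 14653*18005)*(-17376) = (0 - 263827265)*(-17376) = -263827265*(-17376) = 4584262556640)
√(D + 33032) = √(4584262556640 + 33032) = √4584262589672 = 2*√1146065647418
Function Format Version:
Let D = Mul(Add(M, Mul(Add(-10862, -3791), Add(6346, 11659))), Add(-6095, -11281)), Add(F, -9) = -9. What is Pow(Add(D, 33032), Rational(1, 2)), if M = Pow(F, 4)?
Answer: Mul(2, Pow(1146065647418, Rational(1, 2))) ≈ 2.1411e+6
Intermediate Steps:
F = 0 (F = Add(9, -9) = 0)
M = 0 (M = Pow(0, 4) = 0)
D = 4584262556640 (D = Mul(Add(0, Mul(Add(-10862, -3791), Add(6346, 11659))), Add(-6095, -11281)) = Mul(Add(0, Mul(-14653, 18005)), -17376) = Mul(Add(0, -263827265), -17376) = Mul(-263827265, -17376) = 4584262556640)
Pow(Add(D, 33032), Rational(1, 2)) = Pow(Add(4584262556640, 33032), Rational(1, 2)) = Pow(4584262589672, Rational(1, 2)) = Mul(2, Pow(1146065647418, Rational(1, 2)))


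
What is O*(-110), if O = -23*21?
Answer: 53130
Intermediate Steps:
O = -483
O*(-110) = -483*(-110) = 53130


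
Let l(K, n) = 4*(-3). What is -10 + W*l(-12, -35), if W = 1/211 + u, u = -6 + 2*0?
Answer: 13070/211 ≈ 61.943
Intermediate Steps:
u = -6 (u = -6 + 0 = -6)
l(K, n) = -12
W = -1265/211 (W = 1/211 - 6 = -1265/211 ≈ -5.9953)
-10 + W*l(-12, -35) = -10 - 1265/211*(-12) = -10 + 15180/211 = 13070/211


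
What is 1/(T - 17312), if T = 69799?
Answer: 1/52487 ≈ 1.9052e-5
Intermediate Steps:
1/(T - 17312) = 1/(69799 - 17312) = 1/52487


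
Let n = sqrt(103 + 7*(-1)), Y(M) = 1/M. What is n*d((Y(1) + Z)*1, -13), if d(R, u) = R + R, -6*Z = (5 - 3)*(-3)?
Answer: 16*sqrt(6) ≈ 39.192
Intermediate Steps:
Z = 1 (Z = -(5 - 3)*(-3)/6 = -(-3)/3 = -1/6*(-6) = 1)
n = 4*sqrt(6) (n = sqrt(103 - 7) = sqrt(96) = 4*sqrt(6) ≈ 9.7980)
d(R, u) = 2*R
n*d((Y(1) + Z)*1, -13) = (4*sqrt(6))*(2*((1/1 + 1)*1)) = (4*sqrt(6))*(2*((1 + 1)*1)) = (4*sqrt(6))*(2*(2*1)) = (4*sqrt(6))*(2*2) = (4*sqrt(6))*4 = 16*sqrt(6)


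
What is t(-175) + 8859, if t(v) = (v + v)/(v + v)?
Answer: 8860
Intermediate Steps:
t(v) = 1 (t(v) = (2*v)/((2*v)) = (2*v)*(1/(2*v)) = 1)
t(-175) + 8859 = 1 + 8859 = 8860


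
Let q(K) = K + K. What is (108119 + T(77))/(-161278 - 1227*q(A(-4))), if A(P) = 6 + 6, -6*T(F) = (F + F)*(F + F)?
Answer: -312499/572178 ≈ -0.54616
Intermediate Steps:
T(F) = -2*F**2/3 (T(F) = -(F + F)*(F + F)/6 = -2*F*2*F/6 = -2*F**2/3)
A(P) = 12
q(K) = 2*K
(108119 + T(77))/(-161278 - 1227*q(A(-4))) = (108119 - 2/3*77**2)/(-161278 - 2454*12) = (108119 - 2/3*5929)/(-161278 - 1227*24) = (108119 - 11858/3)/(-161278 - 29448) = (312499/3)/(-190726) = (312499/3)*(-1/190726) = -312499/572178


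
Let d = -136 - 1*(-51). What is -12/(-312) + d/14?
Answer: -549/91 ≈ -6.0330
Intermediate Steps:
d = -85 (d = -136 + 51 = -85)
-12/(-312) + d/14 = -12/(-312) - 85/14 = -12*(-1/312) - 85*1/14 = 1/26 - 85/14 = -549/91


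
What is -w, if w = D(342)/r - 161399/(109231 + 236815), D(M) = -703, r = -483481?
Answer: 77790079581/167306666126 ≈ 0.46495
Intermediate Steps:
w = -77790079581/167306666126 (w = -703/(-483481) - 161399/(109231 + 236815) = -703*(-1/483481) - 161399/346046 = 703/483481 - 161399*1/346046 = 703/483481 - 161399/346046 = -77790079581/167306666126 ≈ -0.46495)
-w = -1*(-77790079581/167306666126) = 77790079581/167306666126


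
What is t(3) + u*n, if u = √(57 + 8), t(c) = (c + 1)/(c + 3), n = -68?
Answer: ⅔ - 68*√65 ≈ -547.57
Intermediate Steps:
t(c) = (1 + c)/(3 + c)
u = √65 ≈ 8.0623
t(3) + u*n = (1 + 3)/(3 + 3) + √65*(-68) = 4/6 - 68*√65 = (⅙)*4 - 68*√65 = ⅔ - 68*√65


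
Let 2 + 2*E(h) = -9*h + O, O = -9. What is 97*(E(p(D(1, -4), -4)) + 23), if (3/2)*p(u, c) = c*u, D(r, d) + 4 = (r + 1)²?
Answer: 3395/2 ≈ 1697.5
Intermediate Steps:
D(r, d) = -4 + (1 + r)² (D(r, d) = -4 + (r + 1)² = -4 + (1 + r)²)
p(u, c) = 2*c*u/3 (p(u, c) = 2*(c*u)/3 = 2*c*u/3)
E(h) = -11/2 - 9*h/2 (E(h) = -1 + (-9*h - 9)/2 = -1 + (-9 - 9*h)/2 = -1 + (-9/2 - 9*h/2) = -11/2 - 9*h/2)
97*(E(p(D(1, -4), -4)) + 23) = 97*((-11/2 - 3*(-4)*(-4 + (1 + 1)²)) + 23) = 97*((-11/2 - 3*(-4)*(-4 + 2²)) + 23) = 97*((-11/2 - 3*(-4)*(-4 + 4)) + 23) = 97*((-11/2 - 3*(-4)*0) + 23) = 97*((-11/2 - 9/2*0) + 23) = 97*((-11/2 + 0) + 23) = 97*(-11/2 + 23) = 97*(35/2) = 3395/2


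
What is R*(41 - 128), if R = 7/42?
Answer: -29/2 ≈ -14.500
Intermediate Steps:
R = ⅙ (R = 7*(1/42) = ⅙ ≈ 0.16667)
R*(41 - 128) = (41 - 128)/6 = (⅙)*(-87) = -29/2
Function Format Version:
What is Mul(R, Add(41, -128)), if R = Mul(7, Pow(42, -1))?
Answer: Rational(-29, 2) ≈ -14.500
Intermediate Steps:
R = Rational(1, 6) (R = Mul(7, Rational(1, 42)) = Rational(1, 6) ≈ 0.16667)
Mul(R, Add(41, -128)) = Mul(Rational(1, 6), Add(41, -128)) = Mul(Rational(1, 6), -87) = Rational(-29, 2)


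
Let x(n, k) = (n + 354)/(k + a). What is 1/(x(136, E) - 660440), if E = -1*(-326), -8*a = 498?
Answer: -211/139352448 ≈ -1.5141e-6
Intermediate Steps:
a = -249/4 (a = -1/8*498 = -249/4 ≈ -62.250)
E = 326
x(n, k) = (354 + n)/(-249/4 + k) (x(n, k) = (n + 354)/(k - 249/4) = (354 + n)/(-249/4 + k))
1/(x(136, E) - 660440) = 1/(4*(354 + 136)/(-249 + 4*326) - 660440) = 1/(4*490/(-249 + 1304) - 660440) = 1/(4*490/1055 - 660440) = 1/(4*(1/1055)*490 - 660440) = 1/(392/211 - 660440) = 1/(-139352448/211) = -211/139352448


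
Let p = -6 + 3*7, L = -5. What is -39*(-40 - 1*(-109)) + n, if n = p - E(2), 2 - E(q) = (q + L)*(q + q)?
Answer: -2690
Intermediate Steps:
E(q) = 2 - 2*q*(-5 + q) (E(q) = 2 - (q - 5)*(q + q) = 2 - (-5 + q)*2*q = 2 - 2*q*(-5 + q))
p = 15 (p = -6 + 21 = 15)
n = 1 (n = 15 - (2 - 2*2² + 10*2) = 15 - (2 - 2*4 + 20) = 15 - (2 - 8 + 20) = 15 - 1*14 = 15 - 14 = 1)
-39*(-40 - 1*(-109)) + n = -39*(-40 - 1*(-109)) + 1 = -39*(-40 + 109) + 1 = -39*69 + 1 = -2691 + 1 = -2690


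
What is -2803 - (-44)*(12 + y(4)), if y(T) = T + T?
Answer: -1923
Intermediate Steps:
y(T) = 2*T
-2803 - (-44)*(12 + y(4)) = -2803 - (-44)*(12 + 2*4) = -2803 - (-44)*(12 + 8) = -2803 - (-44)*20 = -2803 - 1*(-880) = -2803 + 880 = -1923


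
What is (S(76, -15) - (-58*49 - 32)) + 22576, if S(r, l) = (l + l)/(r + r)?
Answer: 1934185/76 ≈ 25450.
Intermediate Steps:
S(r, l) = l/r (S(r, l) = (2*l)/((2*r)) = (2*l)*(1/(2*r)) = l/r)
(S(76, -15) - (-58*49 - 32)) + 22576 = (-15/76 - (-58*49 - 32)) + 22576 = (-15*1/76 - (-2842 - 32)) + 22576 = (-15/76 - 1*(-2874)) + 22576 = (-15/76 + 2874) + 22576 = 218409/76 + 22576 = 1934185/76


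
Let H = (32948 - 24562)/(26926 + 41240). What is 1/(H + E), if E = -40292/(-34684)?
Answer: 42219099/54239366 ≈ 0.77839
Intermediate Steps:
E = 10073/8671 (E = -40292*(-1/34684) = 10073/8671 ≈ 1.1617)
H = 599/4869 (H = 8386/68166 = 8386*(1/68166) = 599/4869 ≈ 0.12302)
1/(H + E) = 1/(599/4869 + 10073/8671) = 1/(54239366/42219099) = 42219099/54239366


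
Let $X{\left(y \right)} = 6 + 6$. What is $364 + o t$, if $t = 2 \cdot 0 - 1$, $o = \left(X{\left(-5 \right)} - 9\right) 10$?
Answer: $334$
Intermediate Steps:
$X{\left(y \right)} = 12$
$o = 30$ ($o = \left(12 - 9\right) 10 = 3 \cdot 10 = 30$)
$t = -1$ ($t = 0 - 1 = -1$)
$364 + o t = 364 + 30 \left(-1\right) = 364 - 30 = 334$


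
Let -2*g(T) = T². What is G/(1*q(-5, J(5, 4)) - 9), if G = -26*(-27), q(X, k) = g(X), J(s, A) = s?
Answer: -1404/43 ≈ -32.651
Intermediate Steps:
g(T) = -T²/2
q(X, k) = -X²/2
G = 702
G/(1*q(-5, J(5, 4)) - 9) = 702/(1*(-½*(-5)²) - 9) = 702/(1*(-½*25) - 9) = 702/(1*(-25/2) - 9) = 702/(-25/2 - 9) = 702/(-43/2) = -2/43*702 = -1404/43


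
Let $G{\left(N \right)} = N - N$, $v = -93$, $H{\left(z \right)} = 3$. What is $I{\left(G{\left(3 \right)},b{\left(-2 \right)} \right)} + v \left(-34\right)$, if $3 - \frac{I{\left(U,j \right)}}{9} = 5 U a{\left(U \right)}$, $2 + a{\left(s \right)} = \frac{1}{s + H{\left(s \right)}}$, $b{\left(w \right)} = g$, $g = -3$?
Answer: $3189$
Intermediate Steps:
$G{\left(N \right)} = 0$
$b{\left(w \right)} = -3$
$a{\left(s \right)} = -2 + \frac{1}{3 + s}$ ($a{\left(s \right)} = -2 + \frac{1}{s + 3} = -2 + \frac{1}{3 + s}$)
$I{\left(U,j \right)} = 27 - \frac{45 U \left(-5 - 2 U\right)}{3 + U}$ ($I{\left(U,j \right)} = 27 - 9 \cdot 5 U \frac{-5 - 2 U}{3 + U} = 27 - 9 \frac{5 U \left(-5 - 2 U\right)}{3 + U} = 27 - \frac{45 U \left(-5 - 2 U\right)}{3 + U}$)
$I{\left(G{\left(3 \right)},b{\left(-2 \right)} \right)} + v \left(-34\right) = \frac{9 \left(9 + 10 \cdot 0^{2} + 28 \cdot 0\right)}{3 + 0} - -3162 = \frac{9 \left(9 + 10 \cdot 0 + 0\right)}{3} + 3162 = 9 \cdot \frac{1}{3} \left(9 + 0 + 0\right) + 3162 = 9 \cdot \frac{1}{3} \cdot 9 + 3162 = 27 + 3162 = 3189$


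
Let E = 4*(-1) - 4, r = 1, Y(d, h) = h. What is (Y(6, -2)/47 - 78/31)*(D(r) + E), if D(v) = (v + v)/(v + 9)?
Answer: 145392/7285 ≈ 19.958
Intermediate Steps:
E = -8 (E = -4 - 4 = -8)
D(v) = 2*v/(9 + v) (D(v) = (2*v)/(9 + v) = 2*v/(9 + v))
(Y(6, -2)/47 - 78/31)*(D(r) + E) = (-2/47 - 78/31)*(2*1/(9 + 1) - 8) = (-2*1/47 - 78*1/31)*(2*1/10 - 8) = (-2/47 - 78/31)*(2*1*(⅒) - 8) = -3728*(⅕ - 8)/1457 = -3728/1457*(-39/5) = 145392/7285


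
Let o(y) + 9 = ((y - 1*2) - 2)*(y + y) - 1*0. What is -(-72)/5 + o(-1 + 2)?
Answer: -⅗ ≈ -0.60000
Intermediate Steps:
o(y) = -9 + 2*y*(-4 + y) (o(y) = -9 + (((y - 1*2) - 2)*(y + y) - 1*0) = -9 + (((y - 2) - 2)*(2*y) + 0) = -9 + (((-2 + y) - 2)*(2*y) + 0) = -9 + ((-4 + y)*(2*y) + 0) = -9 + (2*y*(-4 + y) + 0) = -9 + 2*y*(-4 + y))
-(-72)/5 + o(-1 + 2) = -(-72)/5 + (-9 - 8*(-1 + 2) + 2*(-1 + 2)²) = -(-72)/5 + (-9 - 8*1 + 2*1²) = -3*(-24/5) + (-9 - 8 + 2*1) = 72/5 + (-9 - 8 + 2) = 72/5 - 15 = -⅗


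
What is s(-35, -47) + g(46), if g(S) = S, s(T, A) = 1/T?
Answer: 1609/35 ≈ 45.971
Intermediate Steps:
s(T, A) = 1/T
s(-35, -47) + g(46) = 1/(-35) + 46 = -1/35 + 46 = 1609/35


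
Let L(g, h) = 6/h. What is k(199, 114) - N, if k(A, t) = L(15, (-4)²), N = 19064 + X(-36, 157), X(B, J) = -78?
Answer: -151885/8 ≈ -18986.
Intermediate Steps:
N = 18986 (N = 19064 - 78 = 18986)
k(A, t) = 3/8 (k(A, t) = 6/((-4)²) = 6/16 = 6*(1/16) = 3/8)
k(199, 114) - N = 3/8 - 1*18986 = 3/8 - 18986 = -151885/8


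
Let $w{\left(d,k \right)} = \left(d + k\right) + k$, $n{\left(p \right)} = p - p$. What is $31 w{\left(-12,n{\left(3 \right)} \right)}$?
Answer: $-372$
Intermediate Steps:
$n{\left(p \right)} = 0$
$w{\left(d,k \right)} = d + 2 k$
$31 w{\left(-12,n{\left(3 \right)} \right)} = 31 \left(-12 + 2 \cdot 0\right) = 31 \left(-12 + 0\right) = 31 \left(-12\right) = -372$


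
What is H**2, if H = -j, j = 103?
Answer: 10609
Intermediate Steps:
H = -103 (H = -1*103 = -103)
H**2 = (-103)**2 = 10609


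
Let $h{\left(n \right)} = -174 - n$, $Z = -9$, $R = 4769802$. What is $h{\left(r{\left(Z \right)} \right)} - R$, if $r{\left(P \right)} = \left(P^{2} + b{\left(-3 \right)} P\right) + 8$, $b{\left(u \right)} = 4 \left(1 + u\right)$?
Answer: $-4770137$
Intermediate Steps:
$b{\left(u \right)} = 4 + 4 u$
$r{\left(P \right)} = 8 + P^{2} - 8 P$ ($r{\left(P \right)} = \left(P^{2} + \left(4 + 4 \left(-3\right)\right) P\right) + 8 = \left(P^{2} + \left(4 - 12\right) P\right) + 8 = \left(P^{2} - 8 P\right) + 8 = 8 + P^{2} - 8 P$)
$h{\left(r{\left(Z \right)} \right)} - R = \left(-174 - \left(8 + \left(-9\right)^{2} - -72\right)\right) - 4769802 = \left(-174 - \left(8 + 81 + 72\right)\right) - 4769802 = \left(-174 - 161\right) - 4769802 = -335 - 4769802 = -4770137$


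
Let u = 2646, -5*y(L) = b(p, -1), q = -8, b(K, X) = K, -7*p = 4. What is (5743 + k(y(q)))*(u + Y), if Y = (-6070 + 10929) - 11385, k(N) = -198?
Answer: -21514600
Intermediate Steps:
p = -4/7 (p = -1/7*4 = -4/7 ≈ -0.57143)
y(L) = 4/35 (y(L) = -1/5*(-4/7) = 4/35)
Y = -6526 (Y = 4859 - 11385 = -6526)
(5743 + k(y(q)))*(u + Y) = (5743 - 198)*(2646 - 6526) = 5545*(-3880) = -21514600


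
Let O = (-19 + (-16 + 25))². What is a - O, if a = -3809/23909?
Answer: -2394709/23909 ≈ -100.16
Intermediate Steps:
O = 100 (O = (-19 + 9)² = (-10)² = 100)
a = -3809/23909 (a = -3809*1/23909 = -3809/23909 ≈ -0.15931)
a - O = -3809/23909 - 1*100 = -3809/23909 - 100 = -2394709/23909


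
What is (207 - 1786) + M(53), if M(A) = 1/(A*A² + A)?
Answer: -235160469/148930 ≈ -1579.0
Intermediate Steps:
M(A) = 1/(A + A³) (M(A) = 1/(A³ + A) = 1/(A + A³))
(207 - 1786) + M(53) = (207 - 1786) + 1/(53 + 53³) = -1579 + 1/(53 + 148877) = -1579 + 1/148930 = -235160469/148930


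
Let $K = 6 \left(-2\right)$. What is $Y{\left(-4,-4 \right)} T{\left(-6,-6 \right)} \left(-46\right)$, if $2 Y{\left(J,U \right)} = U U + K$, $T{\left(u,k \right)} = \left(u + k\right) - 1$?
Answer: $1196$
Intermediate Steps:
$T{\left(u,k \right)} = -1 + k + u$ ($T{\left(u,k \right)} = \left(k + u\right) - 1 = -1 + k + u$)
$K = -12$
$Y{\left(J,U \right)} = -6 + \frac{U^{2}}{2}$ ($Y{\left(J,U \right)} = \frac{U U - 12}{2} = \frac{U^{2} - 12}{2} = \frac{-12 + U^{2}}{2} = -6 + \frac{U^{2}}{2}$)
$Y{\left(-4,-4 \right)} T{\left(-6,-6 \right)} \left(-46\right) = \left(-6 + \frac{\left(-4\right)^{2}}{2}\right) \left(-1 - 6 - 6\right) \left(-46\right) = \left(-6 + \frac{1}{2} \cdot 16\right) \left(-13\right) \left(-46\right) = \left(-6 + 8\right) \left(-13\right) \left(-46\right) = 2 \left(-13\right) \left(-46\right) = \left(-26\right) \left(-46\right) = 1196$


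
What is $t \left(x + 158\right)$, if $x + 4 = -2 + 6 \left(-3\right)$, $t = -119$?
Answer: $-15946$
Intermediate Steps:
$x = -24$ ($x = -4 + \left(-2 + 6 \left(-3\right)\right) = -4 - 20 = -24$)
$t \left(x + 158\right) = - 119 \left(-24 + 158\right) = \left(-119\right) 134 = -15946$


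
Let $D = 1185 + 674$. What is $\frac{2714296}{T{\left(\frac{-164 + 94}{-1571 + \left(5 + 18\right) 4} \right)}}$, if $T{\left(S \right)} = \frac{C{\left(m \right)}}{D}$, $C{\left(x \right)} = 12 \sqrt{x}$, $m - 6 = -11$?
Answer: $- \frac{1261469066 i \sqrt{5}}{15} \approx - 1.8805 \cdot 10^{8} i$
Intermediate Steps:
$m = -5$ ($m = 6 - 11 = -5$)
$D = 1859$
$T{\left(S \right)} = \frac{12 i \sqrt{5}}{1859}$ ($T{\left(S \right)} = \frac{12 \sqrt{-5}}{1859} = 12 i \sqrt{5} \cdot \frac{1}{1859} = \frac{12 i \sqrt{5}}{1859}$)
$\frac{2714296}{T{\left(\frac{-164 + 94}{-1571 + \left(5 + 18\right) 4} \right)}} = \frac{2714296}{\frac{12}{1859} i \sqrt{5}} = 2714296 \left(- \frac{1859 i \sqrt{5}}{60}\right) = - \frac{1261469066 i \sqrt{5}}{15}$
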